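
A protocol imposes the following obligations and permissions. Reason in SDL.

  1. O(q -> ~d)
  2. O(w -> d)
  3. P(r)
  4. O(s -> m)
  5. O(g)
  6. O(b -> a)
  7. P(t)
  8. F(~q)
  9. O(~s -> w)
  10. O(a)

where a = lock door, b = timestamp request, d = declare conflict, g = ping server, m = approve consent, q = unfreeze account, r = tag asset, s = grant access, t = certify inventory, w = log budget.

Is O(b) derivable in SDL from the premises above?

No

Premise 6 is O(b -> a); even if O(a) held, inferring O(b) would be affirming the consequent — invalid.
No other premise forces O(b). An ideal world satisfying every premise can still have b false, so O(b) is not derivable.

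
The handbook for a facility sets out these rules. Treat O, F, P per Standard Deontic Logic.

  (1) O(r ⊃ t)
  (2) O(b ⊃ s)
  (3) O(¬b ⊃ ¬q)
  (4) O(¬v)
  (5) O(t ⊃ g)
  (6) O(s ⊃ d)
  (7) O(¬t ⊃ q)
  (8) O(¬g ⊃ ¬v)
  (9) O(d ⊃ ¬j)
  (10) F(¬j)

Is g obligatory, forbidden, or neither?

Obligatory

Premise 10 is F(¬j), i.e. O(j).
The contrapositive of premise 9 (O(d ⊃ ¬j)) is O(j ⊃ ¬d), and O(j) is already established, so O(¬d).
Premise 6 is O(s ⊃ d); contrapositively O(¬d ⊃ ¬s). Since O(¬d) holds, K gives O(¬s).
Premise 2 is O(b ⊃ s); contrapositively O(¬s ⊃ ¬b). Since O(¬s) holds, K gives O(¬b).
With premise 3, O(¬b ⊃ ¬q), the K-axiom yields O(¬q).
Premise 7, O(¬t ⊃ q), contraposes to O(¬q ⊃ t); with O(¬q) we get O(t).
With premise 5, O(t ⊃ g), the K-axiom yields O(g).
Premises 1, 4, 8 do not contribute to this derivation.
Hence g is obligatory.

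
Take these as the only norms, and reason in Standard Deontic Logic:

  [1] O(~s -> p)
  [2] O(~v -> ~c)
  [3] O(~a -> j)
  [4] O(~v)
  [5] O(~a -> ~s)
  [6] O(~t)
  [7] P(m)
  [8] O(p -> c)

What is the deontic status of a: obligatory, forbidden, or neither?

From premise 4 we have O(~v).
Premise 2 is O(~v -> ~c); since O(~v), deontic closure gives O(~c).
The contrapositive of premise 8 (O(p -> c)) is O(~c -> ~p), and O(~c) is already established, so O(~p).
Premise 1 is O(~s -> p); contrapositively O(~p -> s). Since O(~p) holds, K gives O(s).
Premise 5, O(~a -> ~s), contraposes to O(s -> a); with O(s) we get O(a).
Premises 3, 6, 7 do not contribute to this derivation.
Hence a is obligatory.

Obligatory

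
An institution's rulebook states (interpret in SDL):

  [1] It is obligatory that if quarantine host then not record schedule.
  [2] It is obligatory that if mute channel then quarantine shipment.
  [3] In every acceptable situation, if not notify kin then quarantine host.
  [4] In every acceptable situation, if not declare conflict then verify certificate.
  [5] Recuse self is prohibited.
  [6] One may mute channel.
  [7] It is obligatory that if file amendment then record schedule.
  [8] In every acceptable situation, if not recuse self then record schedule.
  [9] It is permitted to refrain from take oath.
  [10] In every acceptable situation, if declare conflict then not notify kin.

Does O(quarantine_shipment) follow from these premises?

No

Premise 2 is O(mute_channel → quarantine_shipment), but O(mute_channel) is not derivable from the premises (the permission P(mute_channel) asserts only ¬O(¬mute_channel), not O(mute_channel)), so it does not yield O(quarantine_shipment).
No other premise forces O(quarantine_shipment). An ideal world satisfying every premise can still have quarantine_shipment false, so O(quarantine_shipment) is not derivable.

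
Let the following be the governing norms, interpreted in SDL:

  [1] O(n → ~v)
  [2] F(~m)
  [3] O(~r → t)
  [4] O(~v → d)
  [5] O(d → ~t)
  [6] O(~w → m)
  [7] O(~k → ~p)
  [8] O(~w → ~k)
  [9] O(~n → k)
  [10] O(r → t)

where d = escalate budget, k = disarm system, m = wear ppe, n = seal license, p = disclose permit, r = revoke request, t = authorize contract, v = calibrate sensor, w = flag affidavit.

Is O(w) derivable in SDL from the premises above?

Premises 10 and 3 are O(r → t) and O(~r → t); every ideal world satisfies r or ~r, so in either case t holds — hence O(t).
The contrapositive of premise 5 (O(d → ~t)) is O(t → ~d), and O(t) is already established, so O(~d).
The contrapositive of premise 4 (O(~v → d)) is O(~d → v), and O(~d) is already established, so O(v).
Premise 1, O(n → ~v), contraposes to O(v → ~n); with O(v) we get O(~n).
Applying K to premise 9 (O(~n → k)) and O(~n) yields O(k).
The contrapositive of premise 8 (O(~w → ~k)) is O(k → w), and O(k) is already established, so O(w).
Premises 2, 6, 7 do not contribute to this derivation.
So O(w) follows.

Yes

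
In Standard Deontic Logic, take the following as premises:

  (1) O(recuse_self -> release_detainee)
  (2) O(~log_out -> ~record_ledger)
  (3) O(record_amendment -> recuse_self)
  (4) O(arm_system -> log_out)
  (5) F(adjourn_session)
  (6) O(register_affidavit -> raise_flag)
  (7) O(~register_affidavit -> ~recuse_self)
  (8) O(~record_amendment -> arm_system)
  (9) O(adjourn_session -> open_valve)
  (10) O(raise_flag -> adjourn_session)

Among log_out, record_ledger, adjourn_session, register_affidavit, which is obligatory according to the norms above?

log_out

Premise 5, F(adjourn_session), is equivalent to O(~adjourn_session).
The contrapositive of premise 10 (O(raise_flag -> adjourn_session)) is O(~adjourn_session -> ~raise_flag), and O(~adjourn_session) is already established, so O(~raise_flag).
The contrapositive of premise 6 (O(register_affidavit -> raise_flag)) is O(~raise_flag -> ~register_affidavit), and O(~raise_flag) is already established, so O(~register_affidavit).
Applying K to premise 7 (O(~register_affidavit -> ~recuse_self)) and O(~register_affidavit) yields O(~recuse_self).
The contrapositive of premise 3 (O(record_amendment -> recuse_self)) is O(~recuse_self -> ~record_amendment), and O(~recuse_self) is already established, so O(~record_amendment).
Premise 8 is O(~record_amendment -> arm_system); since O(~record_amendment), deontic closure gives O(arm_system).
With premise 4, O(arm_system -> log_out), the K-axiom yields O(log_out).
So O(log_out) holds — log_out is obligatory. None of the other listed options is made obligatory by any chain of premises.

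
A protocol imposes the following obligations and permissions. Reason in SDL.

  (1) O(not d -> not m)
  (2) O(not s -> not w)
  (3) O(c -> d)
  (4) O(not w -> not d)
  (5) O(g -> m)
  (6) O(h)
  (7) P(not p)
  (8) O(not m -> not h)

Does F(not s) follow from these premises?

Yes

Premise 6 states O(h) outright.
Premise 8 is O(not m -> not h); contrapositively O(h -> m). Since O(h) holds, K gives O(m).
Premise 1 is O(not d -> not m); contrapositively O(m -> d). Since O(m) holds, K gives O(d).
Premise 4, O(not w -> not d), contraposes to O(d -> w); with O(d) we get O(w).
Premise 2 is O(not s -> not w); contrapositively O(w -> s). Since O(w) holds, K gives O(s).
Premises 3, 5, 7 do not contribute to this derivation.
So O(s) holds, i.e. F(not s). The claim follows.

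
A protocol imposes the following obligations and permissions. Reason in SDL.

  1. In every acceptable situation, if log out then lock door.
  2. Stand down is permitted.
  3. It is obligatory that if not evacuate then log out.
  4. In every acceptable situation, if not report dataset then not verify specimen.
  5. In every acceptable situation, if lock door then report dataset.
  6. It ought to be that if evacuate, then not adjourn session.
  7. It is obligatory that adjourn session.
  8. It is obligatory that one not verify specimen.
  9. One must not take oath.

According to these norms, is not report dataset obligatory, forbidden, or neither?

Premise 7 states O(adjourn_session) outright.
The contrapositive of premise 6 (O(evacuate → ¬adjourn_session)) is O(adjourn_session → ¬evacuate), and O(adjourn_session) is already established, so O(¬evacuate).
With premise 3, O(¬evacuate → log_out), the K-axiom yields O(log_out).
Premise 1 is O(log_out → lock_door); since O(log_out), deontic closure gives O(lock_door).
Premise 5 is O(lock_door → report_dataset); since O(lock_door), deontic closure gives O(report_dataset).
Premises 2, 4, 8, 9 do not contribute to this derivation.
Thus O(report_dataset), which is F(¬report_dataset): ¬report_dataset is forbidden.

Forbidden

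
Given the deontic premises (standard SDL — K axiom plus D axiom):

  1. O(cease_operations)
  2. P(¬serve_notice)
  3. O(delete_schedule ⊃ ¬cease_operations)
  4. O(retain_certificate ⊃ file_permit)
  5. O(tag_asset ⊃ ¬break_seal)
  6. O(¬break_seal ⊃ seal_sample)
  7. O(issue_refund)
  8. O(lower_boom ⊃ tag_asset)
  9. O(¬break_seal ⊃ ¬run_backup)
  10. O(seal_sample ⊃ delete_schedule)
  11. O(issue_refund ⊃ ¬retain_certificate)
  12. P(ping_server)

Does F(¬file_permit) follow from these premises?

No

Premise 4 is O(retain_certificate ⊃ file_permit), but O(retain_certificate) is not derivable from the premises, so it does not yield O(file_permit).
No other premise forces O(file_permit). An ideal world satisfying every premise can still have ¬file_permit true, so F(¬file_permit) is not derivable.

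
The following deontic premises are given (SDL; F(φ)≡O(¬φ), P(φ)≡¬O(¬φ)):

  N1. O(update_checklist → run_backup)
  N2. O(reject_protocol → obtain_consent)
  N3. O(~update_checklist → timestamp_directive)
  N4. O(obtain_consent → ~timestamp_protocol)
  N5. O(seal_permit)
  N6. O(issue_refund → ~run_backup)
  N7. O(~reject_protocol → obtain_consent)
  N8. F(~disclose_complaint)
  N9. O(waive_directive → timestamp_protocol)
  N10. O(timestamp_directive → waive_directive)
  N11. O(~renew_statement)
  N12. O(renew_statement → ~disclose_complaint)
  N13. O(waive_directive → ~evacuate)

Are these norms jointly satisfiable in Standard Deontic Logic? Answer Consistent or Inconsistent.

Consistent

Premise 12 is O(renew_statement → ~disclose_complaint), but O(renew_statement) is not derivable from the premises, so it does not yield O(~disclose_complaint).
So O(~disclose_complaint) is not derivable, and the apparent clash with O(disclose_complaint) does not arise.
A world satisfying every obligation exists (e.g. disclose_complaint=true, evacuate=false, issue_refund=false, obtain_consent=true, reject_protocol=false, renew_statement=false, run_backup=true, seal_permit=true, timestamp_directive=false, timestamp_protocol=false, update_checklist=true, waive_directive=false); no atom is both obligatory and forbidden, so the set is consistent.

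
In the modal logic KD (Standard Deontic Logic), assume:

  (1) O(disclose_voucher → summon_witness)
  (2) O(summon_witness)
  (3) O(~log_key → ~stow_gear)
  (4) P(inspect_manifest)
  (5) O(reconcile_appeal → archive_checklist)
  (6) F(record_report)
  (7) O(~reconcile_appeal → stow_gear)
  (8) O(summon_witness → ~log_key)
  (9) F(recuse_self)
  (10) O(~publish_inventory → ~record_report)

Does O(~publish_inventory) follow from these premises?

No

Premise 10 is O(~publish_inventory → ~record_report); even if O(~record_report) held, inferring O(~publish_inventory) would be affirming the consequent — invalid.
No other premise forces O(~publish_inventory). An ideal world satisfying every premise can still have ~publish_inventory false, so O(~publish_inventory) is not derivable.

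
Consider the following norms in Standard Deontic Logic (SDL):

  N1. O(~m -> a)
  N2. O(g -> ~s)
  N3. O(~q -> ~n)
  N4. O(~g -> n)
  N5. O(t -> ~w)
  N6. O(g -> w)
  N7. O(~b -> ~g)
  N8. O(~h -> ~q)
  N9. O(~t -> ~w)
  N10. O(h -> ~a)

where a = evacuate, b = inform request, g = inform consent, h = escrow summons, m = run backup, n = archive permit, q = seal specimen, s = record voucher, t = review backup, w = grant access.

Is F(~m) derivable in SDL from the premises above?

Premises 9 and 5 cover both cases: O(~t -> ~w) and O(t -> ~w). Since ~t ∨ t is a tautology, O(~w) follows.
Premise 6 is O(g -> w); contrapositively O(~w -> ~g). Since O(~w) holds, K gives O(~g).
Applying K to premise 4 (O(~g -> n)) and O(~g) yields O(n).
Premise 3, O(~q -> ~n), contraposes to O(n -> q); with O(n) we get O(q).
The contrapositive of premise 8 (O(~h -> ~q)) is O(q -> h), and O(q) is already established, so O(h).
From O(h) and premise 10, O(h -> ~a), we obtain O(~a).
The contrapositive of premise 1 (O(~m -> a)) is O(~a -> m), and O(~a) is already established, so O(m).
Premises 2, 7 do not contribute to this derivation.
So O(m) holds, i.e. F(~m). The claim follows.

Yes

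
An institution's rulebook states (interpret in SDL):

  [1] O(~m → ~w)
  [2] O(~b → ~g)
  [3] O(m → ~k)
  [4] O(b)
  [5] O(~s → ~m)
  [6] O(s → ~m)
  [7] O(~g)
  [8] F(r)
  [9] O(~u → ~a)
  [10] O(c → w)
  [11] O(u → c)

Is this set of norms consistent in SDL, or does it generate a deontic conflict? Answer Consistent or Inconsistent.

Premise 2 is O(~b → ~g); even if O(~g) held, inferring O(~b) would be affirming the consequent — invalid.
So O(~b) is not derivable, and the apparent clash with O(b) does not arise.
A world satisfying every obligation exists (e.g. a=false, b=true, c=false, g=false, k=false, m=false, r=false, s=false, u=false, w=false); no atom is both obligatory and forbidden, so the set is consistent.

Consistent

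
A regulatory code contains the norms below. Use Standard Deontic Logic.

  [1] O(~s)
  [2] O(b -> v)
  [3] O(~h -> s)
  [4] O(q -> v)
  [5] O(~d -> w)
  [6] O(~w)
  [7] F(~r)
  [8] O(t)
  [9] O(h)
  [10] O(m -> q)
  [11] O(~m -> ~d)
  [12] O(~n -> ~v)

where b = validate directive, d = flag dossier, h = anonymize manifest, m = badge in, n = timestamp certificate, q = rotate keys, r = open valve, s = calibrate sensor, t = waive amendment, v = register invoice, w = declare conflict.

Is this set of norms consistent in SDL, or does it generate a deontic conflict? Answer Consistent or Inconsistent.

Consistent

Premise 3 is O(~h -> s), but O(~h) is not derivable from the premises, so it does not yield O(s).
So O(s) is not derivable, and the apparent clash with O(~s) does not arise.
A world satisfying every obligation exists (e.g. b=false, d=true, h=true, m=true, n=true, q=true, r=true, s=false, t=true, v=true, w=false); no atom is both obligatory and forbidden, so the set is consistent.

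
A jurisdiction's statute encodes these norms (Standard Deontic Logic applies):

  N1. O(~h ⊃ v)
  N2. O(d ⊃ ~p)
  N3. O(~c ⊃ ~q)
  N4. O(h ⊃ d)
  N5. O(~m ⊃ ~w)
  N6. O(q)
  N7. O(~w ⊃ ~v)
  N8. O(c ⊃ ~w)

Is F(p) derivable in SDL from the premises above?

Premise 6 gives O(q).
The contrapositive of premise 3 (O(~c ⊃ ~q)) is O(q ⊃ c), and O(q) is already established, so O(c).
With premise 8, O(c ⊃ ~w), the K-axiom yields O(~w).
Applying K to premise 7 (O(~w ⊃ ~v)) and O(~w) yields O(~v).
The contrapositive of premise 1 (O(~h ⊃ v)) is O(~v ⊃ h), and O(~v) is already established, so O(h).
From O(h) and premise 4, O(h ⊃ d), we obtain O(d).
From O(d) and premise 2, O(d ⊃ ~p), we obtain O(~p).
Premise 5 does not contribute to this derivation.
So O(~p) holds, i.e. F(p). The claim follows.

Yes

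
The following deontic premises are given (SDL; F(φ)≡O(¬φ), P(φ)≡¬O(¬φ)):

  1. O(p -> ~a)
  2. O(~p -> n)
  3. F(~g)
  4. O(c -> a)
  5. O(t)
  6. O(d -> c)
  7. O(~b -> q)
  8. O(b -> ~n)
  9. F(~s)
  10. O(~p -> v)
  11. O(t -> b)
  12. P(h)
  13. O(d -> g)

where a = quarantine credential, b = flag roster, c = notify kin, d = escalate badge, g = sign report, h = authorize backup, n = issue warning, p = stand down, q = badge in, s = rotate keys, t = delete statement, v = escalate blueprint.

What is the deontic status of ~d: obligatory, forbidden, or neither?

From premise 5 we have O(t).
Applying K to premise 11 (O(t -> b)) and O(t) yields O(b).
From O(b) and premise 8, O(b -> ~n), we obtain O(~n).
Premise 2 is O(~p -> n); contrapositively O(~n -> p). Since O(~n) holds, K gives O(p).
With premise 1, O(p -> ~a), the K-axiom yields O(~a).
The contrapositive of premise 4 (O(c -> a)) is O(~a -> ~c), and O(~a) is already established, so O(~c).
The contrapositive of premise 6 (O(d -> c)) is O(~c -> ~d), and O(~c) is already established, so O(~d).
Premises 3, 7, 9, 10, 12, 13 do not contribute to this derivation.
Hence ~d is obligatory.

Obligatory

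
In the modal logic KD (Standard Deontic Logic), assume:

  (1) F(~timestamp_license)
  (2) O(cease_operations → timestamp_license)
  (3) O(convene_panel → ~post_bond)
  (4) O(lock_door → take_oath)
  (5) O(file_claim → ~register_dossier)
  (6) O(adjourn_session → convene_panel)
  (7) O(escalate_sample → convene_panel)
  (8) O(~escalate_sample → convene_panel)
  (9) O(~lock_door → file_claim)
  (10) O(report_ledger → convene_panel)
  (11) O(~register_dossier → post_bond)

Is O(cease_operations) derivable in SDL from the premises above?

No

Premise 2 is O(cease_operations → timestamp_license); even if O(timestamp_license) held, inferring O(cease_operations) would be affirming the consequent — invalid.
No other premise forces O(cease_operations). An ideal world satisfying every premise can still have cease_operations false, so O(cease_operations) is not derivable.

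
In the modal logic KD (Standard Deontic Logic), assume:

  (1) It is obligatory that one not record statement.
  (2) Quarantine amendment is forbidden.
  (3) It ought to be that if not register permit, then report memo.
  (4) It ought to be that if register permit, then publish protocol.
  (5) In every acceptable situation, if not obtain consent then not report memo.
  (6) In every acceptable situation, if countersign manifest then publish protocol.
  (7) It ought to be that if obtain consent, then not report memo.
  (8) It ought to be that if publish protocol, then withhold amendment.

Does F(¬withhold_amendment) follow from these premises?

Premises 5 and 7 are O(¬obtain_consent → ¬report_memo) and O(obtain_consent → ¬report_memo); every ideal world satisfies ¬obtain_consent or obtain_consent, so in either case ¬report_memo holds — hence O(¬report_memo).
Premise 3 is O(¬register_permit → report_memo); contrapositively O(¬report_memo → register_permit). Since O(¬report_memo) holds, K gives O(register_permit).
From O(register_permit) and premise 4, O(register_permit → publish_protocol), we obtain O(publish_protocol).
Premise 8 is O(publish_protocol → withhold_amendment); since O(publish_protocol), deontic closure gives O(withhold_amendment).
Premises 1, 2, 6 do not contribute to this derivation.
So O(withhold_amendment) holds, i.e. F(¬withhold_amendment). The claim follows.

Yes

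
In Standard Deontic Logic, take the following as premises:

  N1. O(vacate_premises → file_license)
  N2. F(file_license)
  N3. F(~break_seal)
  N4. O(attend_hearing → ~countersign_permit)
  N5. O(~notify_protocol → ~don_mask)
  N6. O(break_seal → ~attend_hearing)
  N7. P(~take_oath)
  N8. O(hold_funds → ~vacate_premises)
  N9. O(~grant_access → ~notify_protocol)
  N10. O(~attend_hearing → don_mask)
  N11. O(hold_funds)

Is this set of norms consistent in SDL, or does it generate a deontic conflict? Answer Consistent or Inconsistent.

Premise 1 is O(vacate_premises → file_license), but O(vacate_premises) is not derivable from the premises, so it does not yield O(file_license).
So O(file_license) is not derivable, and the apparent clash with O(~file_license) does not arise.
A world satisfying every obligation exists (e.g. attend_hearing=false, break_seal=true, countersign_permit=false, don_mask=true, file_license=false, grant_access=true, hold_funds=true, notify_protocol=true, take_oath=false, vacate_premises=false); no atom is both obligatory and forbidden, so the set is consistent.

Consistent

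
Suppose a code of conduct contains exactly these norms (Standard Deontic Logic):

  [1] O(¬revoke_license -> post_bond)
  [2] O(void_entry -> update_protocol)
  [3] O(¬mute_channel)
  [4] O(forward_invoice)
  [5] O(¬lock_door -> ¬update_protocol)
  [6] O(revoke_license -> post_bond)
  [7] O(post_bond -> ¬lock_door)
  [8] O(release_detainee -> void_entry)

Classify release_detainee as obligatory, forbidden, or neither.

Premises 1 and 6 cover both cases: O(¬revoke_license -> post_bond) and O(revoke_license -> post_bond). Since ¬revoke_license ∨ revoke_license is a tautology, O(post_bond) follows.
From O(post_bond) and premise 7, O(post_bond -> ¬lock_door), we obtain O(¬lock_door).
With premise 5, O(¬lock_door -> ¬update_protocol), the K-axiom yields O(¬update_protocol).
The contrapositive of premise 2 (O(void_entry -> update_protocol)) is O(¬update_protocol -> ¬void_entry), and O(¬update_protocol) is already established, so O(¬void_entry).
The contrapositive of premise 8 (O(release_detainee -> void_entry)) is O(¬void_entry -> ¬release_detainee), and O(¬void_entry) is already established, so O(¬release_detainee).
Premises 3, 4 do not contribute to this derivation.
Thus O(¬release_detainee), which is F(release_detainee): release_detainee is forbidden.

Forbidden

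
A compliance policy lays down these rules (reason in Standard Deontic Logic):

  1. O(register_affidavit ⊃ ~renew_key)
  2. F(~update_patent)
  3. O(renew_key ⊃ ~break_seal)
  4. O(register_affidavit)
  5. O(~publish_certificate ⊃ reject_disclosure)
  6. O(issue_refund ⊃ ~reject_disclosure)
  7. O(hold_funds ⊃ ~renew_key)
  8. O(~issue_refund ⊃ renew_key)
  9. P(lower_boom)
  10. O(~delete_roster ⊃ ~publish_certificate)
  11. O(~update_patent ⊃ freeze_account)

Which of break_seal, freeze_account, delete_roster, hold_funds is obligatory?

delete_roster

Premise 4 gives O(register_affidavit).
Applying K to premise 1 (O(register_affidavit ⊃ ~renew_key)) and O(register_affidavit) yields O(~renew_key).
Premise 8, O(~issue_refund ⊃ renew_key), contraposes to O(~renew_key ⊃ issue_refund); with O(~renew_key) we get O(issue_refund).
With premise 6, O(issue_refund ⊃ ~reject_disclosure), the K-axiom yields O(~reject_disclosure).
Premise 5, O(~publish_certificate ⊃ reject_disclosure), contraposes to O(~reject_disclosure ⊃ publish_certificate); with O(~reject_disclosure) we get O(publish_certificate).
The contrapositive of premise 10 (O(~delete_roster ⊃ ~publish_certificate)) is O(publish_certificate ⊃ delete_roster), and O(publish_certificate) is already established, so O(delete_roster).
So O(delete_roster) holds — delete_roster is obligatory. None of the other listed options is made obligatory by any chain of premises.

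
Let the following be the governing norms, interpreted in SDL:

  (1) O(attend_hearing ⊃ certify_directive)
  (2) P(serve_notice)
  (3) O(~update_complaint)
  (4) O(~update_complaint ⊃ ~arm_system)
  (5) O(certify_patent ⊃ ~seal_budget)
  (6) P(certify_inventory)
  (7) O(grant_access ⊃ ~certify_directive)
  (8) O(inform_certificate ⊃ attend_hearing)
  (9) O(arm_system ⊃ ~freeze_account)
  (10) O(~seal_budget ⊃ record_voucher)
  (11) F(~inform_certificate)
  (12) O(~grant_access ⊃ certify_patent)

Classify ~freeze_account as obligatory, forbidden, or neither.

Premise 9 is O(arm_system ⊃ ~freeze_account), but O(arm_system) is not derivable from the premises, so it does not yield O(~freeze_account).
No premise or chain of K-axiom applications forces O(~freeze_account), and none forces O(freeze_account). So ~freeze_account is neither obligatory nor forbidden under these norms.

Neither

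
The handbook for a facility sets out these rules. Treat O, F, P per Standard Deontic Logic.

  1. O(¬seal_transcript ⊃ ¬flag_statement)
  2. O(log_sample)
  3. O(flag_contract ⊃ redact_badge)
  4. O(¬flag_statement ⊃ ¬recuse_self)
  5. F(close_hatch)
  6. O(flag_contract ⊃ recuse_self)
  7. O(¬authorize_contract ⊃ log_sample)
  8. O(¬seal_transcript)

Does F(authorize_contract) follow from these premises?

Premise 7 is O(¬authorize_contract ⊃ log_sample); even if O(log_sample) held, inferring O(¬authorize_contract) would be affirming the consequent — invalid.
No other premise forces O(¬authorize_contract). An ideal world satisfying every premise can still have authorize_contract true, so F(authorize_contract) is not derivable.

No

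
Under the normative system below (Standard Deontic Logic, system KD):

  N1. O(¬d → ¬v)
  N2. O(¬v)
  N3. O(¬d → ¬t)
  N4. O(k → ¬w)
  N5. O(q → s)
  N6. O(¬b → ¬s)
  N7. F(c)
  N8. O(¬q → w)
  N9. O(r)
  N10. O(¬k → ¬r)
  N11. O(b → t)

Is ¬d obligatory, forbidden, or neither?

Premise 9 gives O(r).
Premise 10 is O(¬k → ¬r); contrapositively O(r → k). Since O(r) holds, K gives O(k).
Applying K to premise 4 (O(k → ¬w)) and O(k) yields O(¬w).
Premise 8, O(¬q → w), contraposes to O(¬w → q); with O(¬w) we get O(q).
From O(q) and premise 5, O(q → s), we obtain O(s).
Premise 6 is O(¬b → ¬s); contrapositively O(s → b). Since O(s) holds, K gives O(b).
With premise 11, O(b → t), the K-axiom yields O(t).
The contrapositive of premise 3 (O(¬d → ¬t)) is O(t → d), and O(t) is already established, so O(d).
Premises 1, 2, 7 do not contribute to this derivation.
Thus O(d), which is F(¬d): ¬d is forbidden.

Forbidden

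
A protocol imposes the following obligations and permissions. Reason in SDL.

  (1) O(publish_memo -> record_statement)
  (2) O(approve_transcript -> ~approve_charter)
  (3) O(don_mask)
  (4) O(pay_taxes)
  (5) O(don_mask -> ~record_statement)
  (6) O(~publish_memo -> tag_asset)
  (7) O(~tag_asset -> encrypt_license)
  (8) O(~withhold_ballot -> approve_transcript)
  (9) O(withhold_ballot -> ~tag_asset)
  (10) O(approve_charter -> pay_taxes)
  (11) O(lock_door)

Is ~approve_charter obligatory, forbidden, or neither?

Premise 3 states O(don_mask) outright.
With premise 5, O(don_mask -> ~record_statement), the K-axiom yields O(~record_statement).
The contrapositive of premise 1 (O(publish_memo -> record_statement)) is O(~record_statement -> ~publish_memo), and O(~record_statement) is already established, so O(~publish_memo).
From O(~publish_memo) and premise 6, O(~publish_memo -> tag_asset), we obtain O(tag_asset).
Premise 9 is O(withhold_ballot -> ~tag_asset); contrapositively O(tag_asset -> ~withhold_ballot). Since O(tag_asset) holds, K gives O(~withhold_ballot).
With premise 8, O(~withhold_ballot -> approve_transcript), the K-axiom yields O(approve_transcript).
Applying K to premise 2 (O(approve_transcript -> ~approve_charter)) and O(approve_transcript) yields O(~approve_charter).
Premises 4, 7, 10, 11 do not contribute to this derivation.
Hence ~approve_charter is obligatory.

Obligatory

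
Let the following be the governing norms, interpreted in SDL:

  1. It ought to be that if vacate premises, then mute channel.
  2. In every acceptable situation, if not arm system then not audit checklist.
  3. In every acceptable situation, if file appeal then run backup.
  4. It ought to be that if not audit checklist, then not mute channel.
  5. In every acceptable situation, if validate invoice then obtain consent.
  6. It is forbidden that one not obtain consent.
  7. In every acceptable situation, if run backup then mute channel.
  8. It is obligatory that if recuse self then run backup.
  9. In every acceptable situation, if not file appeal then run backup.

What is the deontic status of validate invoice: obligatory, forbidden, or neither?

Premise 5 is O(validate_invoice → obtain_consent); even if O(obtain_consent) held, inferring O(validate_invoice) would be affirming the consequent — invalid.
No premise or chain of K-axiom applications forces O(validate_invoice), and none forces O(¬validate_invoice). So validate_invoice is neither obligatory nor forbidden under these norms.

Neither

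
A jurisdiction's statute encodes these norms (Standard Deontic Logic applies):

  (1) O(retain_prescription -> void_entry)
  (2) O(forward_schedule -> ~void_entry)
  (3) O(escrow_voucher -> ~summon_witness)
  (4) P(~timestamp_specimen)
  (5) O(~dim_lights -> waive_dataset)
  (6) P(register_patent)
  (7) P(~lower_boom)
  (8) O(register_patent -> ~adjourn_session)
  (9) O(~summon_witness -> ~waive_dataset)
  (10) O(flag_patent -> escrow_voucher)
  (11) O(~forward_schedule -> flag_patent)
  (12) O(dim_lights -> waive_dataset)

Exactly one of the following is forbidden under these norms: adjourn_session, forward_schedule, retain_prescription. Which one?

By case analysis on ~dim_lights: premise 5 gives O(~dim_lights -> waive_dataset) and premise 12 gives O(dim_lights -> waive_dataset), so O(waive_dataset) either way.
The contrapositive of premise 9 (O(~summon_witness -> ~waive_dataset)) is O(waive_dataset -> summon_witness), and O(waive_dataset) is already established, so O(summon_witness).
Premise 3 is O(escrow_voucher -> ~summon_witness); contrapositively O(summon_witness -> ~escrow_voucher). Since O(summon_witness) holds, K gives O(~escrow_voucher).
Premise 10 is O(flag_patent -> escrow_voucher); contrapositively O(~escrow_voucher -> ~flag_patent). Since O(~escrow_voucher) holds, K gives O(~flag_patent).
The contrapositive of premise 11 (O(~forward_schedule -> flag_patent)) is O(~flag_patent -> forward_schedule), and O(~flag_patent) is already established, so O(forward_schedule).
From O(forward_schedule) and premise 2, O(forward_schedule -> ~void_entry), we obtain O(~void_entry).
Premise 1, O(retain_prescription -> void_entry), contraposes to O(~void_entry -> ~retain_prescription); with O(~void_entry) we get O(~retain_prescription).
So O(~retain_prescription) holds, i.e. retain_prescription is forbidden. None of the other listed options is forbidden under the premises.

retain_prescription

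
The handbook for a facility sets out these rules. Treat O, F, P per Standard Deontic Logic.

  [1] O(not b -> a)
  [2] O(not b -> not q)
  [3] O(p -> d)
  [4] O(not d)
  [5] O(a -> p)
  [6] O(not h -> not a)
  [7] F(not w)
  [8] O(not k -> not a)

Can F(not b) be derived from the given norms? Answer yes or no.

From premise 4 we have O(not d).
The contrapositive of premise 3 (O(p -> d)) is O(not d -> not p), and O(not d) is already established, so O(not p).
Premise 5 is O(a -> p); contrapositively O(not p -> not a). Since O(not p) holds, K gives O(not a).
Premise 1 is O(not b -> a); contrapositively O(not a -> b). Since O(not a) holds, K gives O(b).
Premises 2, 6, 7, 8 do not contribute to this derivation.
So O(b) holds, i.e. F(not b). The claim follows.

Yes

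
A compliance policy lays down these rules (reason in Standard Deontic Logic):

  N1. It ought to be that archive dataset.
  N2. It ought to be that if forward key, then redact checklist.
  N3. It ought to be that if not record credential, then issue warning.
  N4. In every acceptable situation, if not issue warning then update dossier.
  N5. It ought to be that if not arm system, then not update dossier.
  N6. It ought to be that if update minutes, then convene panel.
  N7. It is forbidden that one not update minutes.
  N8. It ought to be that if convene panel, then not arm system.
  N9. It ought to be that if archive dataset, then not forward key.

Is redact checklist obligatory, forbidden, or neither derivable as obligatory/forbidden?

Neither

Premise 2 is O(forward_key → redact_checklist), but O(forward_key) is not derivable from the premises, so it does not yield O(redact_checklist).
No premise or chain of K-axiom applications forces O(redact_checklist), and none forces O(¬redact_checklist). So redact_checklist is neither obligatory nor forbidden under these norms.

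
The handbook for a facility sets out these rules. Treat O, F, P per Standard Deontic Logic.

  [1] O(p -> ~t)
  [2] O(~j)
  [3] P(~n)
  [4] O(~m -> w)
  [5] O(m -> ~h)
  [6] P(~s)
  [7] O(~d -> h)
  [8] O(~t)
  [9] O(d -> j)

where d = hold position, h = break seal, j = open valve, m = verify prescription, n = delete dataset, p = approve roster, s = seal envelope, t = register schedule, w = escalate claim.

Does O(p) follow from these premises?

Premise 1 is O(p -> ~t); even if O(~t) held, inferring O(p) would be affirming the consequent — invalid.
No other premise forces O(p). An ideal world satisfying every premise can still have p false, so O(p) is not derivable.

No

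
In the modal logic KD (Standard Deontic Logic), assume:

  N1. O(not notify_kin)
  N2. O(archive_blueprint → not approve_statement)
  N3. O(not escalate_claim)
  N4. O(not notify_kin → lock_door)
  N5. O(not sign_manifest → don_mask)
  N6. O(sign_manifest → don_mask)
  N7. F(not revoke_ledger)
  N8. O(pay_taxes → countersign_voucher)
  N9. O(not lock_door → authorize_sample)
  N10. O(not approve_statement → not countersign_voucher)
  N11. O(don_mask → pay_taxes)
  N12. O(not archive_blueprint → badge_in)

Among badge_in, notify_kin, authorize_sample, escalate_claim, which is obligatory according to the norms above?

By case analysis on not sign_manifest: premise 5 gives O(not sign_manifest → don_mask) and premise 6 gives O(sign_manifest → don_mask), so O(don_mask) either way.
Premise 11 is O(don_mask → pay_taxes); since O(don_mask), deontic closure gives O(pay_taxes).
Applying K to premise 8 (O(pay_taxes → countersign_voucher)) and O(pay_taxes) yields O(countersign_voucher).
Premise 10, O(not approve_statement → not countersign_voucher), contraposes to O(countersign_voucher → approve_statement); with O(countersign_voucher) we get O(approve_statement).
Premise 2 is O(archive_blueprint → not approve_statement); contrapositively O(approve_statement → not archive_blueprint). Since O(approve_statement) holds, K gives O(not archive_blueprint).
With premise 12, O(not archive_blueprint → badge_in), the K-axiom yields O(badge_in).
So O(badge_in) holds — badge_in is obligatory. None of the other listed options is made obligatory by any chain of premises.

badge_in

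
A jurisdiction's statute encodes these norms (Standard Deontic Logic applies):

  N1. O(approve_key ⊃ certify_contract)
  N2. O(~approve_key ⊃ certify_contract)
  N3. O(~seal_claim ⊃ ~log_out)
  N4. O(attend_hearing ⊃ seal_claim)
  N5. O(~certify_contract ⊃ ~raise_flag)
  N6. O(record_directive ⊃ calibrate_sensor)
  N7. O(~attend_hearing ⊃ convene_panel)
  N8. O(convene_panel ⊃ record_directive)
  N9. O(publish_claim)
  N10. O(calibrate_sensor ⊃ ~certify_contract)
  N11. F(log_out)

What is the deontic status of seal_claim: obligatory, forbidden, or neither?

Obligatory

Premises 1 and 2 are O(approve_key ⊃ certify_contract) and O(~approve_key ⊃ certify_contract); every ideal world satisfies approve_key or ~approve_key, so in either case certify_contract holds — hence O(certify_contract).
The contrapositive of premise 10 (O(calibrate_sensor ⊃ ~certify_contract)) is O(certify_contract ⊃ ~calibrate_sensor), and O(certify_contract) is already established, so O(~calibrate_sensor).
Premise 6, O(record_directive ⊃ calibrate_sensor), contraposes to O(~calibrate_sensor ⊃ ~record_directive); with O(~calibrate_sensor) we get O(~record_directive).
Premise 8 is O(convene_panel ⊃ record_directive); contrapositively O(~record_directive ⊃ ~convene_panel). Since O(~record_directive) holds, K gives O(~convene_panel).
Premise 7 is O(~attend_hearing ⊃ convene_panel); contrapositively O(~convene_panel ⊃ attend_hearing). Since O(~convene_panel) holds, K gives O(attend_hearing).
With premise 4, O(attend_hearing ⊃ seal_claim), the K-axiom yields O(seal_claim).
Premises 3, 5, 9, 11 do not contribute to this derivation.
Hence seal_claim is obligatory.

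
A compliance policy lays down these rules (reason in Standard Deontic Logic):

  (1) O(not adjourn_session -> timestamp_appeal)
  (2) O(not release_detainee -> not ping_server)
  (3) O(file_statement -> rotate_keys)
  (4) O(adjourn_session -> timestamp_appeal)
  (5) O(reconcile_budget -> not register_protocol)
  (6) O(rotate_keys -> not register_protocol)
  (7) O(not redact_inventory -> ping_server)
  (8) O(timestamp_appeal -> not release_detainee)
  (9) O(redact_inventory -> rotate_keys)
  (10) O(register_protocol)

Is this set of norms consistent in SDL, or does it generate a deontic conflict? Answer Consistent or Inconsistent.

Premises 1 and 4 are O(not adjourn_session -> timestamp_appeal) and O(adjourn_session -> timestamp_appeal); every ideal world satisfies not adjourn_session or adjourn_session, so in either case timestamp_appeal holds — hence O(timestamp_appeal).
With premise 8, O(timestamp_appeal -> not release_detainee), the K-axiom yields O(not release_detainee).
From O(not release_detainee) and premise 2, O(not release_detainee -> not ping_server), we obtain O(not ping_server).
Premise 7, O(not redact_inventory -> ping_server), contraposes to O(not ping_server -> redact_inventory); with O(not ping_server) we get O(redact_inventory).
With premise 9, O(redact_inventory -> rotate_keys), the K-axiom yields O(rotate_keys).
Applying K to premise 6 (O(rotate_keys -> not register_protocol)) and O(rotate_keys) yields O(not register_protocol).
But premise 10 directly asserts O(register_protocol).
We now have both O(not register_protocol) and O(register_protocol) — register_protocol is simultaneously obligatory and forbidden, violating the D-axiom.

Inconsistent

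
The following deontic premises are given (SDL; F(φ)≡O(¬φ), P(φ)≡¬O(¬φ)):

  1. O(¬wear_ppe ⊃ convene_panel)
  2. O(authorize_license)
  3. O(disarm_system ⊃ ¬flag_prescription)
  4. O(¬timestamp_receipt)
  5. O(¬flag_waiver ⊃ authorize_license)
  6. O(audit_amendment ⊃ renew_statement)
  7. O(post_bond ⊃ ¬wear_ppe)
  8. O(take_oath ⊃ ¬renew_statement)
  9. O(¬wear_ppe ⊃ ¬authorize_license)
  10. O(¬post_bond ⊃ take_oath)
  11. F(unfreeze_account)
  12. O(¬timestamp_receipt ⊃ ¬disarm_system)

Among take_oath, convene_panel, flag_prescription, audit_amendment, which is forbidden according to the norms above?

audit_amendment

Premise 2 states O(authorize_license) outright.
The contrapositive of premise 9 (O(¬wear_ppe ⊃ ¬authorize_license)) is O(authorize_license ⊃ wear_ppe), and O(authorize_license) is already established, so O(wear_ppe).
Premise 7, O(post_bond ⊃ ¬wear_ppe), contraposes to O(wear_ppe ⊃ ¬post_bond); with O(wear_ppe) we get O(¬post_bond).
From O(¬post_bond) and premise 10, O(¬post_bond ⊃ take_oath), we obtain O(take_oath).
From O(take_oath) and premise 8, O(take_oath ⊃ ¬renew_statement), we obtain O(¬renew_statement).
Premise 6, O(audit_amendment ⊃ renew_statement), contraposes to O(¬renew_statement ⊃ ¬audit_amendment); with O(¬renew_statement) we get O(¬audit_amendment).
So O(¬audit_amendment) holds, i.e. audit_amendment is forbidden. None of the other listed options is forbidden under the premises.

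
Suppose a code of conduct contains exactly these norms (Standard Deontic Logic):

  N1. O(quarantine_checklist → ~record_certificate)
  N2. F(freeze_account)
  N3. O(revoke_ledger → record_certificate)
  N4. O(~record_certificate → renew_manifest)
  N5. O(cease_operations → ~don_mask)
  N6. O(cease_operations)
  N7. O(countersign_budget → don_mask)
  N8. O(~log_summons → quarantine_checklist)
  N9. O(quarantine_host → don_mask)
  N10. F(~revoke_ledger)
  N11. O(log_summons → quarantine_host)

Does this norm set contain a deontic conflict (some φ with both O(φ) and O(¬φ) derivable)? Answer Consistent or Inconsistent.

Inconsistent

F(~revoke_ledger) at premise 10 means O(revoke_ledger).
With premise 3, O(revoke_ledger → record_certificate), the K-axiom yields O(record_certificate).
Premise 1, O(quarantine_checklist → ~record_certificate), contraposes to O(record_certificate → ~quarantine_checklist); with O(record_certificate) we get O(~quarantine_checklist).
The contrapositive of premise 8 (O(~log_summons → quarantine_checklist)) is O(~quarantine_checklist → log_summons), and O(~quarantine_checklist) is already established, so O(log_summons).
Applying K to premise 11 (O(log_summons → quarantine_host)) and O(log_summons) yields O(quarantine_host).
With premise 9, O(quarantine_host → don_mask), the K-axiom yields O(don_mask).
Premise 5 is O(cease_operations → ~don_mask); contrapositively O(don_mask → ~cease_operations). Since O(don_mask) holds, K gives O(~cease_operations).
However, premise 6 gives O(cease_operations).
We now have both O(~cease_operations) and O(cease_operations) — cease_operations is simultaneously obligatory and forbidden, violating the D-axiom.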